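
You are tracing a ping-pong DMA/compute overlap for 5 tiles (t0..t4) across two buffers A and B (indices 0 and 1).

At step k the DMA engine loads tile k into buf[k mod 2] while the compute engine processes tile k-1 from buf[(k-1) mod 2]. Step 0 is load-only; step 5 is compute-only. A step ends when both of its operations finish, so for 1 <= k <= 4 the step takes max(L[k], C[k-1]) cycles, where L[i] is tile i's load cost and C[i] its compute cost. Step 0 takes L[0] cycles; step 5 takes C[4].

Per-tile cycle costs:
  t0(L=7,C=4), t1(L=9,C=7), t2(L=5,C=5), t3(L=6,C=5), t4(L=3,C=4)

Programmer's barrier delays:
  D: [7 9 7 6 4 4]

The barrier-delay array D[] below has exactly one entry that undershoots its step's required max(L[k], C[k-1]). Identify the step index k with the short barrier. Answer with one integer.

hazard at step 4

k=0 barrier L[0]=7→7c, D[0]=7 ok
k=1 barrier max(L[1]=9,C[0]=4)→9c, D[1]=9 ok
k=2 barrier max(L[2]=5,C[1]=7)→7c, D[2]=7 ok
k=3 barrier max(L[3]=6,C[2]=5)→6c, D[3]=6 ok
k=4 barrier max(L[4]=3,C[3]=5)→5c, D[4]=4 SHORT
k=5 barrier C[4]=4→4c, D[5]=4 ok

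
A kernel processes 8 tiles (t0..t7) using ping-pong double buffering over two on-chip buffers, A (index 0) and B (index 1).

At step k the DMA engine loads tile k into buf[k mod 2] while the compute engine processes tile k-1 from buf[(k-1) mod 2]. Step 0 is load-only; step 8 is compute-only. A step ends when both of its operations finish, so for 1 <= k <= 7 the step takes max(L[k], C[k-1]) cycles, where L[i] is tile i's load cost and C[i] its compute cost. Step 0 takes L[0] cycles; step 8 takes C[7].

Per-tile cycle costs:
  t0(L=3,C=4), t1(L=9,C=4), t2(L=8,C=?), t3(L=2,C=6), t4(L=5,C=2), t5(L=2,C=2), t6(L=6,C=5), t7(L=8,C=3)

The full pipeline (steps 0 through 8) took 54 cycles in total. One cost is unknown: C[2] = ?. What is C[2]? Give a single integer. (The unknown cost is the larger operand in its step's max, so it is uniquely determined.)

step 0 | dur = L[0]=3 = 3
step 1 | dur = max(L[1]=9, C[0]=4) = 9
step 2 | dur = max(L[2]=8, C[1]=4) = 8
step 3 | dur = max(L[3]=2, C[2]=?) = C[2]  (unknown; binding)
step 4 | dur = max(L[4]=5, C[3]=6) = 6
step 5 | dur = max(L[5]=2, C[4]=2) = 2
step 6 | dur = max(L[6]=6, C[5]=2) = 6
step 7 | dur = max(L[7]=8, C[6]=5) = 8
step 8 | dur = C[7]=3 = 3
sum of known step durations = 45
dur[3] = total - known = 54 - 45 = 9
C[2] is the binding max in step 3, so C[2] = dur[3] = 9

C[2] = 9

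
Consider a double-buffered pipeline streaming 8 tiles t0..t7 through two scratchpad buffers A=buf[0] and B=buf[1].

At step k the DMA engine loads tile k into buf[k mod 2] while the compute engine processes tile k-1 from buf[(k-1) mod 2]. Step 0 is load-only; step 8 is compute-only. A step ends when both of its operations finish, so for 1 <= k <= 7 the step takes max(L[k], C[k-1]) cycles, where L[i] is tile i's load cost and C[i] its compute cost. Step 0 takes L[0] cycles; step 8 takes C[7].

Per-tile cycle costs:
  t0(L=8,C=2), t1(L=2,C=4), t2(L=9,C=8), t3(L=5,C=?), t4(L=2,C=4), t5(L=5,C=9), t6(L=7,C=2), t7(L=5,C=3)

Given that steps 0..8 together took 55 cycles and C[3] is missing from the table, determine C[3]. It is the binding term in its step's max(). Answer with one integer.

step 0 → dur = L[0]=8 = 8
step 1 → dur = max(L[1]=2, C[0]=2) = 2
step 2 → dur = max(L[2]=9, C[1]=4) = 9
step 3 → dur = max(L[3]=5, C[2]=8) = 8
step 4 → dur = max(L[4]=2, C[3]=?) = C[3]  (unknown; binding)
step 5 → dur = max(L[5]=5, C[4]=4) = 5
step 6 → dur = max(L[6]=7, C[5]=9) = 9
step 7 → dur = max(L[7]=5, C[6]=2) = 5
step 8 → dur = C[7]=3 = 3
sum of known step durations = 49
dur[4] = total - known = 55 - 49 = 6
C[3] is the binding max in step 4, so C[3] = dur[4] = 6

C[3] = 6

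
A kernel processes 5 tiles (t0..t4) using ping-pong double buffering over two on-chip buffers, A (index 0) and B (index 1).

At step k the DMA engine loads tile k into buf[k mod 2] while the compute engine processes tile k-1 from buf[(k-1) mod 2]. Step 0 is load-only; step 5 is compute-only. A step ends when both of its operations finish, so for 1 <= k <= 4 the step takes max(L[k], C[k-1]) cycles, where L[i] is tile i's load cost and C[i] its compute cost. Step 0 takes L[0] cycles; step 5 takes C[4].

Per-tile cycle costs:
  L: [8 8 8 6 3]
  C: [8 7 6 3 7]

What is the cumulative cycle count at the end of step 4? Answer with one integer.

[0] DMA t0→A (8c) ∥ CU idle ⇒ 8c, clock 8
[1] DMA t1→B (8c) ∥ CU A:t0 (8c) ⇒ 8c, clock 16
[2] DMA t2→A (8c) ∥ CU B:t1 (7c) ⇒ 8c, clock 24
[3] DMA t3→B (6c) ∥ CU A:t2 (6c) ⇒ 6c, clock 30
[4] DMA t4→A (3c) ∥ CU B:t3 (3c) ⇒ 3c, clock 33
[5] DMA idle ∥ CU A:t4 (7c) ⇒ 7c, clock 40

end_cycle[4] = 33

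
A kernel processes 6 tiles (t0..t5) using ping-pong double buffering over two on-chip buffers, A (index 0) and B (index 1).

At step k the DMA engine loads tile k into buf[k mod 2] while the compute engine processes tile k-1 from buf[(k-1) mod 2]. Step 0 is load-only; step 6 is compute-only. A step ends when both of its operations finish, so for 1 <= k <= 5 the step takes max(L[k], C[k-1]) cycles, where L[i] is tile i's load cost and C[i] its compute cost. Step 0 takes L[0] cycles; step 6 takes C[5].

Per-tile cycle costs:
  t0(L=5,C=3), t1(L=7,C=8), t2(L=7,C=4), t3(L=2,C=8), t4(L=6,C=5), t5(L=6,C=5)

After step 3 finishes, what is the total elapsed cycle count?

end_cycle[3] = 24

step 0: L[0]=5 → dur=5, Σ=5 | A=load:t0 B=idle [load-only]
step 1: L[1]=7 C[0]=3 → dur=7, Σ=12 | A=compute:t0 B=load:t1 [load-bound]
step 2: L[2]=7 C[1]=8 → dur=8, Σ=20 | A=load:t2 B=compute:t1 [compute-bound]
step 3: L[3]=2 C[2]=4 → dur=4, Σ=24 | A=compute:t2 B=load:t3 [compute-bound]
step 4: L[4]=6 C[3]=8 → dur=8, Σ=32 | A=load:t4 B=compute:t3 [compute-bound]
step 5: L[5]=6 C[4]=5 → dur=6, Σ=38 | A=compute:t4 B=load:t5 [load-bound]
step 6: C[5]=5 → dur=5, Σ=43 | A=idle B=compute:t5 [compute-only]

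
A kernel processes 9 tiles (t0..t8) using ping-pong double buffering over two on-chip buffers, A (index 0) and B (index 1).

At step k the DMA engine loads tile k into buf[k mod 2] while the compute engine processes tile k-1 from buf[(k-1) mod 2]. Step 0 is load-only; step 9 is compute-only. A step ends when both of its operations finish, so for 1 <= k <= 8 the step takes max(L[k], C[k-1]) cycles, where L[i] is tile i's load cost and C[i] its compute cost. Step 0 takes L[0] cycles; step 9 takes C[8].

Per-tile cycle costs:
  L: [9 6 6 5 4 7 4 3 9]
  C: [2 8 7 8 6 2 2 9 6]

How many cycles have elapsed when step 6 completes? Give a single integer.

step 0: L[0]=9 → dur=9, Σ=9 | A=load:t0 B=idle [load-only]
step 1: L[1]=6 C[0]=2 → dur=6, Σ=15 | A=compute:t0 B=load:t1 [load-bound]
step 2: L[2]=6 C[1]=8 → dur=8, Σ=23 | A=load:t2 B=compute:t1 [compute-bound]
step 3: L[3]=5 C[2]=7 → dur=7, Σ=30 | A=compute:t2 B=load:t3 [compute-bound]
step 4: L[4]=4 C[3]=8 → dur=8, Σ=38 | A=load:t4 B=compute:t3 [compute-bound]
step 5: L[5]=7 C[4]=6 → dur=7, Σ=45 | A=compute:t4 B=load:t5 [load-bound]
step 6: L[6]=4 C[5]=2 → dur=4, Σ=49 | A=load:t6 B=compute:t5 [load-bound]
step 7: L[7]=3 C[6]=2 → dur=3, Σ=52 | A=compute:t6 B=load:t7 [load-bound]
step 8: L[8]=9 C[7]=9 → dur=9, Σ=61 | A=load:t8 B=compute:t7 [tied]
step 9: C[8]=6 → dur=6, Σ=67 | A=compute:t8 B=idle [compute-only]

end_cycle[6] = 49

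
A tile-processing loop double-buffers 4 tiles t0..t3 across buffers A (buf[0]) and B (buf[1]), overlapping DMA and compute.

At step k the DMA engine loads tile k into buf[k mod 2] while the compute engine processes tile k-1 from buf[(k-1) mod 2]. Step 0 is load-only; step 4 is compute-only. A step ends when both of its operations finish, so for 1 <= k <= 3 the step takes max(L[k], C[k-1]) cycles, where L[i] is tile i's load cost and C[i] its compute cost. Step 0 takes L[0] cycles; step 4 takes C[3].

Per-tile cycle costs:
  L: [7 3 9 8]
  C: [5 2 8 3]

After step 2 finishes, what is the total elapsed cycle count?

k=0 load=t0/7c comp=- wait=7 total=7
k=1 load=t1/3c comp=t0/5c wait=5 total=12
k=2 load=t2/9c comp=t1/2c wait=9 total=21
k=3 load=t3/8c comp=t2/8c wait=8 total=29
k=4 load=- comp=t3/3c wait=3 total=32

end_cycle[2] = 21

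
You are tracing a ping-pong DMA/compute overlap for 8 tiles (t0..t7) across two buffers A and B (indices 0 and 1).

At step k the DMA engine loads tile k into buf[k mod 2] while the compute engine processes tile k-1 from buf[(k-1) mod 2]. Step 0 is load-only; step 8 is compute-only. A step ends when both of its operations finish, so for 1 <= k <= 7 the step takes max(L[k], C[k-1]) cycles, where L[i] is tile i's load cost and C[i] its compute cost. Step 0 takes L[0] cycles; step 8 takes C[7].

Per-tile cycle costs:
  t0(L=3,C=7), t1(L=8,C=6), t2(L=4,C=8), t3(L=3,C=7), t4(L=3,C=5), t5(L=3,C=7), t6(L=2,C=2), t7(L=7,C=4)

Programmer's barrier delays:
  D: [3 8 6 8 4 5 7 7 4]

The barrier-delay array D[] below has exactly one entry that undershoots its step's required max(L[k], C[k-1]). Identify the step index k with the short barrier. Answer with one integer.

hazard at step 4

step 0: need L[0]=3 = 3; D[0]=3 ok
step 1: need max(L[1]=8,C[0]=7) = 8; D[1]=8 ok
step 2: need max(L[2]=4,C[1]=6) = 6; D[2]=6 ok
step 3: need max(L[3]=3,C[2]=8) = 8; D[3]=8 ok
step 4: need max(L[4]=3,C[3]=7) = 7; D[4]=4 SHORT
step 5: need max(L[5]=3,C[4]=5) = 5; D[5]=5 ok
step 6: need max(L[6]=2,C[5]=7) = 7; D[6]=7 ok
step 7: need max(L[7]=7,C[6]=2) = 7; D[7]=7 ok
step 8: need C[7]=4 = 4; D[8]=4 ok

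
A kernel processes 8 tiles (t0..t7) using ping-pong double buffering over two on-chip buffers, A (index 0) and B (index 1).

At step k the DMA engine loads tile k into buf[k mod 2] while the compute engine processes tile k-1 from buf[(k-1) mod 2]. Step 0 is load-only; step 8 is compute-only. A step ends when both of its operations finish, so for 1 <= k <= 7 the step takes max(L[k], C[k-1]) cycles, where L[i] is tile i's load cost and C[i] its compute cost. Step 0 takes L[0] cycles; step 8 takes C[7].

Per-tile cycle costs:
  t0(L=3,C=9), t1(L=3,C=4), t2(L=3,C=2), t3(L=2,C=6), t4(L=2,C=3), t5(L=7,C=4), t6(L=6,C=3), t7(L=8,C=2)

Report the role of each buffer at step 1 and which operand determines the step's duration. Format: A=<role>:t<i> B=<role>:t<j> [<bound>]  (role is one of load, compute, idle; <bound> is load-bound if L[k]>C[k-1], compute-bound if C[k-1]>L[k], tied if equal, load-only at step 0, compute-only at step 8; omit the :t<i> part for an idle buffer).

step 1: A=compute:t0 B=load:t1 [compute-bound]

k=0 load=t0/3c comp=- wait=3 total=3
k=1 load=t1/3c comp=t0/9c wait=9 total=12
k=2 load=t2/3c comp=t1/4c wait=4 total=16
k=3 load=t3/2c comp=t2/2c wait=2 total=18
k=4 load=t4/2c comp=t3/6c wait=6 total=24
k=5 load=t5/7c comp=t4/3c wait=7 total=31
k=6 load=t6/6c comp=t5/4c wait=6 total=37
k=7 load=t7/8c comp=t6/3c wait=8 total=45
k=8 load=- comp=t7/2c wait=2 total=47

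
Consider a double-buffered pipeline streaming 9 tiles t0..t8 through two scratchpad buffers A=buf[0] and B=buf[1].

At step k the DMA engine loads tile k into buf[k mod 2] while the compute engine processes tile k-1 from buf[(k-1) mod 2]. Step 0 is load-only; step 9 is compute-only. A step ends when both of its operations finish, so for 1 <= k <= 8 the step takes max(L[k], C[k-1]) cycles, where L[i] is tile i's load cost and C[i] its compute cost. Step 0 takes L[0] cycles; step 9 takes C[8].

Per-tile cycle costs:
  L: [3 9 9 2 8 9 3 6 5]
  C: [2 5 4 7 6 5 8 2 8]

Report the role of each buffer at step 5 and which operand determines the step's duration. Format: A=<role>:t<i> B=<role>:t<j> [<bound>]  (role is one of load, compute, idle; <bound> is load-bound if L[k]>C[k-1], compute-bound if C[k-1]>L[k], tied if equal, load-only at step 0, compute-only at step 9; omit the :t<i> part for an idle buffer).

step 0: L[0]=3 → dur=3, Σ=3 | A=load:t0 B=idle [load-only]
step 1: L[1]=9 C[0]=2 → dur=9, Σ=12 | A=compute:t0 B=load:t1 [load-bound]
step 2: L[2]=9 C[1]=5 → dur=9, Σ=21 | A=load:t2 B=compute:t1 [load-bound]
step 3: L[3]=2 C[2]=4 → dur=4, Σ=25 | A=compute:t2 B=load:t3 [compute-bound]
step 4: L[4]=8 C[3]=7 → dur=8, Σ=33 | A=load:t4 B=compute:t3 [load-bound]
step 5: L[5]=9 C[4]=6 → dur=9, Σ=42 | A=compute:t4 B=load:t5 [load-bound]
step 6: L[6]=3 C[5]=5 → dur=5, Σ=47 | A=load:t6 B=compute:t5 [compute-bound]
step 7: L[7]=6 C[6]=8 → dur=8, Σ=55 | A=compute:t6 B=load:t7 [compute-bound]
step 8: L[8]=5 C[7]=2 → dur=5, Σ=60 | A=load:t8 B=compute:t7 [load-bound]
step 9: C[8]=8 → dur=8, Σ=68 | A=compute:t8 B=idle [compute-only]

step 5: A=compute:t4 B=load:t5 [load-bound]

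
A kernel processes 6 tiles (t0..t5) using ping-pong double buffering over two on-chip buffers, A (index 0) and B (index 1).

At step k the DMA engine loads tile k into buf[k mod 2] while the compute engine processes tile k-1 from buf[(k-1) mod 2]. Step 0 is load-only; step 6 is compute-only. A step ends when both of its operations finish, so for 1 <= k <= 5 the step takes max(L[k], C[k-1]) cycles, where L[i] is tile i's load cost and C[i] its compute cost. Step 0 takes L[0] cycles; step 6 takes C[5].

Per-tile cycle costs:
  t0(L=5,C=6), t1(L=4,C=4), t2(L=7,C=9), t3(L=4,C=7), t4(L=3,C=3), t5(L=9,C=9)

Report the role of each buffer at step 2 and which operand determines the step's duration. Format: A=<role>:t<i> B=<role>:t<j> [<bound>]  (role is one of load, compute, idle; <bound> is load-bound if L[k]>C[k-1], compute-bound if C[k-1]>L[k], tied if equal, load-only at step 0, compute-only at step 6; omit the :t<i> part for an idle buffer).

  0. 5=5c; end=5; A:t0 B:-
  1. max(4,6)=6c; end=11; A:t0 B:t1
  2. max(7,4)=7c; end=18; A:t2 B:t1
  3. max(4,9)=9c; end=27; A:t2 B:t3
  4. max(3,7)=7c; end=34; A:t4 B:t3
  5. max(9,3)=9c; end=43; A:t4 B:t5
  6. 9=9c; end=52; A:t4 B:t5

step 2: A=load:t2 B=compute:t1 [load-bound]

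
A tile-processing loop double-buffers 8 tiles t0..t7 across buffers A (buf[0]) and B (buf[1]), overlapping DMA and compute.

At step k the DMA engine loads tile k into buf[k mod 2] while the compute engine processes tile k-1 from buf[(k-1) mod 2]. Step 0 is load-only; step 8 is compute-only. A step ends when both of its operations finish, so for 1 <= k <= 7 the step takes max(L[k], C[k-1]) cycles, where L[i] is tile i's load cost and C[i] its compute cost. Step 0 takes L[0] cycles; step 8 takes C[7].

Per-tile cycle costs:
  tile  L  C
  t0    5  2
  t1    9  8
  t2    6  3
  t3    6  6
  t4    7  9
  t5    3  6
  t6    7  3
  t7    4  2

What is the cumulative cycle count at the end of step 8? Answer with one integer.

k=0 load=t0/5c comp=- wait=5 total=5
k=1 load=t1/9c comp=t0/2c wait=9 total=14
k=2 load=t2/6c comp=t1/8c wait=8 total=22
k=3 load=t3/6c comp=t2/3c wait=6 total=28
k=4 load=t4/7c comp=t3/6c wait=7 total=35
k=5 load=t5/3c comp=t4/9c wait=9 total=44
k=6 load=t6/7c comp=t5/6c wait=7 total=51
k=7 load=t7/4c comp=t6/3c wait=4 total=55
k=8 load=- comp=t7/2c wait=2 total=57

end_cycle[8] = 57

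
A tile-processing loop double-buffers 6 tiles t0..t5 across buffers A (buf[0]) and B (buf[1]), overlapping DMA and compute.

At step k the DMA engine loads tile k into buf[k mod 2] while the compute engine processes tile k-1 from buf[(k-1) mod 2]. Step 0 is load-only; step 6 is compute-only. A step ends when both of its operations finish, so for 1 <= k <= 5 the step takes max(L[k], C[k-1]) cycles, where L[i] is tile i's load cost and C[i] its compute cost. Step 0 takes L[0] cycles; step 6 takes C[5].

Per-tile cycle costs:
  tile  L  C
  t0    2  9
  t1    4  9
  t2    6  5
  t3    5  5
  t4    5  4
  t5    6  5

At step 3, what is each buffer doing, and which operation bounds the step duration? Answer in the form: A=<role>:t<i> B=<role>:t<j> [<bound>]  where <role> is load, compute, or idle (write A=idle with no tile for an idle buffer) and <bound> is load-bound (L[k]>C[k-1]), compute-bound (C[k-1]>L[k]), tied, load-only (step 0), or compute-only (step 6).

  0. 2=2c; end=2; A:t0 B:-
  1. max(4,9)=9c; end=11; A:t0 B:t1
  2. max(6,9)=9c; end=20; A:t2 B:t1
  3. max(5,5)=5c; end=25; A:t2 B:t3
  4. max(5,5)=5c; end=30; A:t4 B:t3
  5. max(6,4)=6c; end=36; A:t4 B:t5
  6. 5=5c; end=41; A:t4 B:t5

step 3: A=compute:t2 B=load:t3 [tied]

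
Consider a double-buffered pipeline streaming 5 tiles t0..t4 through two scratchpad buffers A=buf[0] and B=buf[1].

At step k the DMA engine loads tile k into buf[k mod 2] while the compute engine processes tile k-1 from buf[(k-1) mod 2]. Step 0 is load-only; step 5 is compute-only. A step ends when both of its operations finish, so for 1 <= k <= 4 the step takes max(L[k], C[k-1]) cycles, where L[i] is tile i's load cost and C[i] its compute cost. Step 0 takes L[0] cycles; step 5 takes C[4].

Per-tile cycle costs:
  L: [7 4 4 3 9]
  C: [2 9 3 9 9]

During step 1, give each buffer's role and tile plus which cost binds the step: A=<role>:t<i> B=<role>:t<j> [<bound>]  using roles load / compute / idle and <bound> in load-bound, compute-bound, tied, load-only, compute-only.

  0. 7=7c; end=7; A:t0 B:-
  1. max(4,2)=4c; end=11; A:t0 B:t1
  2. max(4,9)=9c; end=20; A:t2 B:t1
  3. max(3,3)=3c; end=23; A:t2 B:t3
  4. max(9,9)=9c; end=32; A:t4 B:t3
  5. 9=9c; end=41; A:t4 B:t3

step 1: A=compute:t0 B=load:t1 [load-bound]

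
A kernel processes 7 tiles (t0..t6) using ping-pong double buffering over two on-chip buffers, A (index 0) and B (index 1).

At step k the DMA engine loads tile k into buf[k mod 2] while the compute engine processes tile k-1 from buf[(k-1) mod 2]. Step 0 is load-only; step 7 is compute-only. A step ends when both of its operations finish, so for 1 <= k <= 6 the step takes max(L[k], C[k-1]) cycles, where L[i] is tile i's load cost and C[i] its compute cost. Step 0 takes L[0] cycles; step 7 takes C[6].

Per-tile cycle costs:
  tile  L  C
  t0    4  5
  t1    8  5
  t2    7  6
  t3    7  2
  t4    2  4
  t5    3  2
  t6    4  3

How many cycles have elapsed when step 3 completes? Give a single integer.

end_cycle[3] = 26

  0. 4=4c; end=4; A:t0 B:-
  1. max(8,5)=8c; end=12; A:t0 B:t1
  2. max(7,5)=7c; end=19; A:t2 B:t1
  3. max(7,6)=7c; end=26; A:t2 B:t3
  4. max(2,2)=2c; end=28; A:t4 B:t3
  5. max(3,4)=4c; end=32; A:t4 B:t5
  6. max(4,2)=4c; end=36; A:t6 B:t5
  7. 3=3c; end=39; A:t6 B:t5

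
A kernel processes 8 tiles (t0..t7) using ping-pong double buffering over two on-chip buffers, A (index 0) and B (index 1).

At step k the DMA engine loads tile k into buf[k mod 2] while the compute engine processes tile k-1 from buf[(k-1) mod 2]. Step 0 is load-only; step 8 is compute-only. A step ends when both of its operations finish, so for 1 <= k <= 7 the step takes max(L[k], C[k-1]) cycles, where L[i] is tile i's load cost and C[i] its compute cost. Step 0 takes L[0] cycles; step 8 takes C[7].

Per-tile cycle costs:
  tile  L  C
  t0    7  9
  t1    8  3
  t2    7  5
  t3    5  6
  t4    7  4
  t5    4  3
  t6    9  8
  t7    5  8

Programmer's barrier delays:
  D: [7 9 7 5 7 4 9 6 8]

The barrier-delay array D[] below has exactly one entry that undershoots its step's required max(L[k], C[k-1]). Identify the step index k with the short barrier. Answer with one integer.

step 0: need L[0]=7 = 7; D[0]=7 ok
step 1: need max(L[1]=8,C[0]=9) = 9; D[1]=9 ok
step 2: need max(L[2]=7,C[1]=3) = 7; D[2]=7 ok
step 3: need max(L[3]=5,C[2]=5) = 5; D[3]=5 ok
step 4: need max(L[4]=7,C[3]=6) = 7; D[4]=7 ok
step 5: need max(L[5]=4,C[4]=4) = 4; D[5]=4 ok
step 6: need max(L[6]=9,C[5]=3) = 9; D[6]=9 ok
step 7: need max(L[7]=5,C[6]=8) = 8; D[7]=6 SHORT
step 8: need C[7]=8 = 8; D[8]=8 ok

hazard at step 7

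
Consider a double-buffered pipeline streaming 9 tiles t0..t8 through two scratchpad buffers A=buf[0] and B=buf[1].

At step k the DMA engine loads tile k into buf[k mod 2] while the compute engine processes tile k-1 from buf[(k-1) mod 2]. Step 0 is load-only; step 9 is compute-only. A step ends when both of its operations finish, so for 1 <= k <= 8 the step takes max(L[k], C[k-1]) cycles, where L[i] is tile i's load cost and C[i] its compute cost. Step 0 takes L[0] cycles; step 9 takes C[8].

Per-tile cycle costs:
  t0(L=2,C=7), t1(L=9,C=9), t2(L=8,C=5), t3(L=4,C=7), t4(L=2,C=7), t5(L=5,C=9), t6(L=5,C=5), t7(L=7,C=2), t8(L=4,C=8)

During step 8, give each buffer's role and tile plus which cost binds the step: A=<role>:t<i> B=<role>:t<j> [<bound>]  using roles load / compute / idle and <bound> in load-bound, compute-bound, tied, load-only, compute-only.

  0. 2=2c; end=2; A:t0 B:-
  1. max(9,7)=9c; end=11; A:t0 B:t1
  2. max(8,9)=9c; end=20; A:t2 B:t1
  3. max(4,5)=5c; end=25; A:t2 B:t3
  4. max(2,7)=7c; end=32; A:t4 B:t3
  5. max(5,7)=7c; end=39; A:t4 B:t5
  6. max(5,9)=9c; end=48; A:t6 B:t5
  7. max(7,5)=7c; end=55; A:t6 B:t7
  8. max(4,2)=4c; end=59; A:t8 B:t7
  9. 8=8c; end=67; A:t8 B:t7

step 8: A=load:t8 B=compute:t7 [load-bound]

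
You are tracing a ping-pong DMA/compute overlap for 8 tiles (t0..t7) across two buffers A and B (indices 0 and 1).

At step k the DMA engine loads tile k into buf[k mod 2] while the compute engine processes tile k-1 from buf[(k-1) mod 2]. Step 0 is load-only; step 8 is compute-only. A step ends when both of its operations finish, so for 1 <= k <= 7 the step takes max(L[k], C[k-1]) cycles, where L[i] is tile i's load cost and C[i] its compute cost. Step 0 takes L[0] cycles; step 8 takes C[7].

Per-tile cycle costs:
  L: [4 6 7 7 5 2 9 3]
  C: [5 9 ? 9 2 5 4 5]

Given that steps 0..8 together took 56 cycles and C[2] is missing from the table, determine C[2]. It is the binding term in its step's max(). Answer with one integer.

step 0: dur = L[0]=4 = 4
step 1: dur = max(L[1]=6, C[0]=5) = 6
step 2: dur = max(L[2]=7, C[1]=9) = 9
step 3: dur = max(L[3]=7, C[2]=?) = C[2]  (unknown; binding)
step 4: dur = max(L[4]=5, C[3]=9) = 9
step 5: dur = max(L[5]=2, C[4]=2) = 2
step 6: dur = max(L[6]=9, C[5]=5) = 9
step 7: dur = max(L[7]=3, C[6]=4) = 4
step 8: dur = C[7]=5 = 5
sum of known step durations = 48
dur[3] = total - known = 56 - 48 = 8
C[2] is the binding max in step 3, so C[2] = dur[3] = 8

C[2] = 8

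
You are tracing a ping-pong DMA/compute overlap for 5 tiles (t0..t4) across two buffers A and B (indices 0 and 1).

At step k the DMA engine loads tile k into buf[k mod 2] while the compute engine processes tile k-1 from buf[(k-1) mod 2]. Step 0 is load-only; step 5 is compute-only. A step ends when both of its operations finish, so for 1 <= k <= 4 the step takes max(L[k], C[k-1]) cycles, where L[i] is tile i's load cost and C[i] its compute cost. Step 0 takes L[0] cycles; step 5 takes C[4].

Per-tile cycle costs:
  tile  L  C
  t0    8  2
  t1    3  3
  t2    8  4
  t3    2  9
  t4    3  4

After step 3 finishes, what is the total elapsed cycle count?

step 0: L[0]=8 → dur=8, Σ=8 | A=load:t0 B=idle [load-only]
step 1: L[1]=3 C[0]=2 → dur=3, Σ=11 | A=compute:t0 B=load:t1 [load-bound]
step 2: L[2]=8 C[1]=3 → dur=8, Σ=19 | A=load:t2 B=compute:t1 [load-bound]
step 3: L[3]=2 C[2]=4 → dur=4, Σ=23 | A=compute:t2 B=load:t3 [compute-bound]
step 4: L[4]=3 C[3]=9 → dur=9, Σ=32 | A=load:t4 B=compute:t3 [compute-bound]
step 5: C[4]=4 → dur=4, Σ=36 | A=compute:t4 B=idle [compute-only]

end_cycle[3] = 23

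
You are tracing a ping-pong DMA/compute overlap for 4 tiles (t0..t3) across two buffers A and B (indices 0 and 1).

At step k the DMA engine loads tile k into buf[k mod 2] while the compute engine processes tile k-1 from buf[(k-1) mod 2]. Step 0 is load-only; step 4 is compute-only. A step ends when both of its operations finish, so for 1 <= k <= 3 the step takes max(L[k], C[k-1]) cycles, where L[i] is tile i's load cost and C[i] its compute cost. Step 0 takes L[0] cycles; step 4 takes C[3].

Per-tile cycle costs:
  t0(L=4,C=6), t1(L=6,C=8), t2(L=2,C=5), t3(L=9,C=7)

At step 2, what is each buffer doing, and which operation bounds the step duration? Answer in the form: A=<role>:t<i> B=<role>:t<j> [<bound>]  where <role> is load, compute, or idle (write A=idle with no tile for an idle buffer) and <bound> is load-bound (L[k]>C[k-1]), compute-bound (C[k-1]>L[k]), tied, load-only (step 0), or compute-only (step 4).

k=0 load=t0/4c comp=- wait=4 total=4
k=1 load=t1/6c comp=t0/6c wait=6 total=10
k=2 load=t2/2c comp=t1/8c wait=8 total=18
k=3 load=t3/9c comp=t2/5c wait=9 total=27
k=4 load=- comp=t3/7c wait=7 total=34

step 2: A=load:t2 B=compute:t1 [compute-bound]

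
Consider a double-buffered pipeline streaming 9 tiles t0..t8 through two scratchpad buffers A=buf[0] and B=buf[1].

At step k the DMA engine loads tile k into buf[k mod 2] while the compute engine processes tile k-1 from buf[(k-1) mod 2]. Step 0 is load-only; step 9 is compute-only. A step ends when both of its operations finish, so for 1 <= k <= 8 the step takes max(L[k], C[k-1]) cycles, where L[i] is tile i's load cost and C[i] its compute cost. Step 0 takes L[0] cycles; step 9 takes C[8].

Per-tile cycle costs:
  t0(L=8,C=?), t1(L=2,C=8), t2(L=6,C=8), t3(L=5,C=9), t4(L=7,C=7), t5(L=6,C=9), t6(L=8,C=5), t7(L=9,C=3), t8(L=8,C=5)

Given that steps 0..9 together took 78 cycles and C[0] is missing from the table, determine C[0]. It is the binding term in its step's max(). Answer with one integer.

step 0 | dur = L[0]=8 = 8
step 1 | dur = max(L[1]=2, C[0]=?) = C[0]  (unknown; binding)
step 2 | dur = max(L[2]=6, C[1]=8) = 8
step 3 | dur = max(L[3]=5, C[2]=8) = 8
step 4 | dur = max(L[4]=7, C[3]=9) = 9
step 5 | dur = max(L[5]=6, C[4]=7) = 7
step 6 | dur = max(L[6]=8, C[5]=9) = 9
step 7 | dur = max(L[7]=9, C[6]=5) = 9
step 8 | dur = max(L[8]=8, C[7]=3) = 8
step 9 | dur = C[8]=5 = 5
sum of known step durations = 71
dur[1] = total - known = 78 - 71 = 7
C[0] is the binding max in step 1, so C[0] = dur[1] = 7

C[0] = 7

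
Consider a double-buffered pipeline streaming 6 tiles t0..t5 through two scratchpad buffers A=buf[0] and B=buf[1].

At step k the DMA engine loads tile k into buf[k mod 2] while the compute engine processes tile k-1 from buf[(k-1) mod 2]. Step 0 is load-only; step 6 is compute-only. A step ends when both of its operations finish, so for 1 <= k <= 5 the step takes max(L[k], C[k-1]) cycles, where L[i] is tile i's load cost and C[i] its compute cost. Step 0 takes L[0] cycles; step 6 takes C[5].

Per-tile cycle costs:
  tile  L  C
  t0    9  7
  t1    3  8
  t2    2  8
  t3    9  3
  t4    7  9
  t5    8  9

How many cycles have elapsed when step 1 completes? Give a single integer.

end_cycle[1] = 16

[0] DMA t0→A (9c) ∥ CU idle ⇒ 9c, clock 9
[1] DMA t1→B (3c) ∥ CU A:t0 (7c) ⇒ 7c, clock 16
[2] DMA t2→A (2c) ∥ CU B:t1 (8c) ⇒ 8c, clock 24
[3] DMA t3→B (9c) ∥ CU A:t2 (8c) ⇒ 9c, clock 33
[4] DMA t4→A (7c) ∥ CU B:t3 (3c) ⇒ 7c, clock 40
[5] DMA t5→B (8c) ∥ CU A:t4 (9c) ⇒ 9c, clock 49
[6] DMA idle ∥ CU B:t5 (9c) ⇒ 9c, clock 58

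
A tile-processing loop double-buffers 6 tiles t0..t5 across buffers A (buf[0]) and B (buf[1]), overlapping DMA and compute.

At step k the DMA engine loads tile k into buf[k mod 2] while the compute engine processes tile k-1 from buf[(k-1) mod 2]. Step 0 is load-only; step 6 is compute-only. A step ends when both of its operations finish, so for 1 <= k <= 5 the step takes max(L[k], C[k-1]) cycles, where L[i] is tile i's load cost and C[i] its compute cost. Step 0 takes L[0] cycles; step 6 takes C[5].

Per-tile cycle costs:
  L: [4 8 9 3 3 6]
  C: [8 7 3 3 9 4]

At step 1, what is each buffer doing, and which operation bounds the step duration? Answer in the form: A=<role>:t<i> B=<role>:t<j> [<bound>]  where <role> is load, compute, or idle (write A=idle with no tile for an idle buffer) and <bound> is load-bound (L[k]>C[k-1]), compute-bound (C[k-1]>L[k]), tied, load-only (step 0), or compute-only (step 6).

step 1: A=compute:t0 B=load:t1 [tied]

[0] DMA t0→A (4c) ∥ CU idle ⇒ 4c, clock 4
[1] DMA t1→B (8c) ∥ CU A:t0 (8c) ⇒ 8c, clock 12
[2] DMA t2→A (9c) ∥ CU B:t1 (7c) ⇒ 9c, clock 21
[3] DMA t3→B (3c) ∥ CU A:t2 (3c) ⇒ 3c, clock 24
[4] DMA t4→A (3c) ∥ CU B:t3 (3c) ⇒ 3c, clock 27
[5] DMA t5→B (6c) ∥ CU A:t4 (9c) ⇒ 9c, clock 36
[6] DMA idle ∥ CU B:t5 (4c) ⇒ 4c, clock 40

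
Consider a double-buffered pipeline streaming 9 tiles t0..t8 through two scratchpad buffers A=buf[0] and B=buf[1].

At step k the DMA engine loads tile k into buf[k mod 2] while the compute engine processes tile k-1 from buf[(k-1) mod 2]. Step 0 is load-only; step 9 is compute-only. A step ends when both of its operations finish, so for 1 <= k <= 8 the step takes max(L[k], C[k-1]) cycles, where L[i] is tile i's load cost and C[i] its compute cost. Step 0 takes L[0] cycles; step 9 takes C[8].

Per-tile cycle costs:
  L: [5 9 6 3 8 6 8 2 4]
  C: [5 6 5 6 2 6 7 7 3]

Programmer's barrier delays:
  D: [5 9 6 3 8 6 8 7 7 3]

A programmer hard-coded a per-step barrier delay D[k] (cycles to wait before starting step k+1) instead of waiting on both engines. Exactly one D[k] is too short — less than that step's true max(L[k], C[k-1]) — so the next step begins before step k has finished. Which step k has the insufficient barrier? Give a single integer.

hazard at step 3

[0] required=L[0]=5=5 vs D=5 ok
[1] required=max(L[1]=9,C[0]=5)=9 vs D=9 ok
[2] required=max(L[2]=6,C[1]=6)=6 vs D=6 ok
[3] required=max(L[3]=3,C[2]=5)=5 vs D=3 SHORT
[4] required=max(L[4]=8,C[3]=6)=8 vs D=8 ok
[5] required=max(L[5]=6,C[4]=2)=6 vs D=6 ok
[6] required=max(L[6]=8,C[5]=6)=8 vs D=8 ok
[7] required=max(L[7]=2,C[6]=7)=7 vs D=7 ok
[8] required=max(L[8]=4,C[7]=7)=7 vs D=7 ok
[9] required=C[8]=3=3 vs D=3 ok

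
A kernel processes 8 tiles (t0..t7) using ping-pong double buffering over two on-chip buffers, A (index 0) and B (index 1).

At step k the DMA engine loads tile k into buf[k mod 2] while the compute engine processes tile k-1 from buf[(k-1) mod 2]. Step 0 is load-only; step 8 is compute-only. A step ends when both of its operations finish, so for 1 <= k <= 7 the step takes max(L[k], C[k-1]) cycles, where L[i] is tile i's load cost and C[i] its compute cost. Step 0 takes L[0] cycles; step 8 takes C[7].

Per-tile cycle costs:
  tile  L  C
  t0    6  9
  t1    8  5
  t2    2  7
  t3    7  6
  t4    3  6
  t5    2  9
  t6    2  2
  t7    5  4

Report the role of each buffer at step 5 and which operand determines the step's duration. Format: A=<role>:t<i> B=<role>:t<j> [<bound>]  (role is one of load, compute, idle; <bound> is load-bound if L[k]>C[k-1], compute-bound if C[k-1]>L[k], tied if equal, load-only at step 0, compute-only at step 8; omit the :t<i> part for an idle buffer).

step 5: A=compute:t4 B=load:t5 [compute-bound]

step 0: L[0]=6 → dur=6, Σ=6 | A=load:t0 B=idle [load-only]
step 1: L[1]=8 C[0]=9 → dur=9, Σ=15 | A=compute:t0 B=load:t1 [compute-bound]
step 2: L[2]=2 C[1]=5 → dur=5, Σ=20 | A=load:t2 B=compute:t1 [compute-bound]
step 3: L[3]=7 C[2]=7 → dur=7, Σ=27 | A=compute:t2 B=load:t3 [tied]
step 4: L[4]=3 C[3]=6 → dur=6, Σ=33 | A=load:t4 B=compute:t3 [compute-bound]
step 5: L[5]=2 C[4]=6 → dur=6, Σ=39 | A=compute:t4 B=load:t5 [compute-bound]
step 6: L[6]=2 C[5]=9 → dur=9, Σ=48 | A=load:t6 B=compute:t5 [compute-bound]
step 7: L[7]=5 C[6]=2 → dur=5, Σ=53 | A=compute:t6 B=load:t7 [load-bound]
step 8: C[7]=4 → dur=4, Σ=57 | A=idle B=compute:t7 [compute-only]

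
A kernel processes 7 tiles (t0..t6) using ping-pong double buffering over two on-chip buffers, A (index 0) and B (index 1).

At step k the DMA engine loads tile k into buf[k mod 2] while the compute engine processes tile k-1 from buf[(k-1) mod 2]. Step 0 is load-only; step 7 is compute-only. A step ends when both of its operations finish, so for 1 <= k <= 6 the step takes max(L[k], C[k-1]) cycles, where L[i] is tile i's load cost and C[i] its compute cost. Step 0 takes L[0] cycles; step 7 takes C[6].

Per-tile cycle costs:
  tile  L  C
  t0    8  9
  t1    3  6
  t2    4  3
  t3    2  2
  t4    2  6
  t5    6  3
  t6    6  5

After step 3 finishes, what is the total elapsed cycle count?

end_cycle[3] = 26

[0] DMA t0→A (8c) ∥ CU idle ⇒ 8c, clock 8
[1] DMA t1→B (3c) ∥ CU A:t0 (9c) ⇒ 9c, clock 17
[2] DMA t2→A (4c) ∥ CU B:t1 (6c) ⇒ 6c, clock 23
[3] DMA t3→B (2c) ∥ CU A:t2 (3c) ⇒ 3c, clock 26
[4] DMA t4→A (2c) ∥ CU B:t3 (2c) ⇒ 2c, clock 28
[5] DMA t5→B (6c) ∥ CU A:t4 (6c) ⇒ 6c, clock 34
[6] DMA t6→A (6c) ∥ CU B:t5 (3c) ⇒ 6c, clock 40
[7] DMA idle ∥ CU A:t6 (5c) ⇒ 5c, clock 45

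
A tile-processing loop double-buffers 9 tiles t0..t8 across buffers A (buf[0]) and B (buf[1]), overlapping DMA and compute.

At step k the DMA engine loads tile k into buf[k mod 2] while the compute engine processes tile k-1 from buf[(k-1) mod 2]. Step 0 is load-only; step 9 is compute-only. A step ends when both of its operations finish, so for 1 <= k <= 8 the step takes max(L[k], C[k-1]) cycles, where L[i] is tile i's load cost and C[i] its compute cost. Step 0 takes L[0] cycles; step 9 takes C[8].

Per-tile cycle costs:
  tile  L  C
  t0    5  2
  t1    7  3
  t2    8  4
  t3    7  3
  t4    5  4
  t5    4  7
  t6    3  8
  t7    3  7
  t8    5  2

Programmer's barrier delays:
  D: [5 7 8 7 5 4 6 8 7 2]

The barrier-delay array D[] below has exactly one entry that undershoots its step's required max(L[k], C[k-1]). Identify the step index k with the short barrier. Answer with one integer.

hazard at step 6

k=0 barrier L[0]=5→5c, D[0]=5 ok
k=1 barrier max(L[1]=7,C[0]=2)→7c, D[1]=7 ok
k=2 barrier max(L[2]=8,C[1]=3)→8c, D[2]=8 ok
k=3 barrier max(L[3]=7,C[2]=4)→7c, D[3]=7 ok
k=4 barrier max(L[4]=5,C[3]=3)→5c, D[4]=5 ok
k=5 barrier max(L[5]=4,C[4]=4)→4c, D[5]=4 ok
k=6 barrier max(L[6]=3,C[5]=7)→7c, D[6]=6 SHORT
k=7 barrier max(L[7]=3,C[6]=8)→8c, D[7]=8 ok
k=8 barrier max(L[8]=5,C[7]=7)→7c, D[8]=7 ok
k=9 barrier C[8]=2→2c, D[9]=2 ok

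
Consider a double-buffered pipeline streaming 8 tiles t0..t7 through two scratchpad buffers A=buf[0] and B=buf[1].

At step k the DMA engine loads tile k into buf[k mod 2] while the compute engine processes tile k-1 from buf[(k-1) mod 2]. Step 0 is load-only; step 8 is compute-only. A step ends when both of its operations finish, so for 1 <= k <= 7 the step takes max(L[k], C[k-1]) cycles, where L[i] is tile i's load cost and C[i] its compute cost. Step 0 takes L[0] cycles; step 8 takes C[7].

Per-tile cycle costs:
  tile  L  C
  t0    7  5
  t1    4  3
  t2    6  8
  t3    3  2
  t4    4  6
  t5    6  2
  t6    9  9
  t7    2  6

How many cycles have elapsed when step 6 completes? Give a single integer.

end_cycle[6] = 45

k=0 load=t0/7c comp=- wait=7 total=7
k=1 load=t1/4c comp=t0/5c wait=5 total=12
k=2 load=t2/6c comp=t1/3c wait=6 total=18
k=3 load=t3/3c comp=t2/8c wait=8 total=26
k=4 load=t4/4c comp=t3/2c wait=4 total=30
k=5 load=t5/6c comp=t4/6c wait=6 total=36
k=6 load=t6/9c comp=t5/2c wait=9 total=45
k=7 load=t7/2c comp=t6/9c wait=9 total=54
k=8 load=- comp=t7/6c wait=6 total=60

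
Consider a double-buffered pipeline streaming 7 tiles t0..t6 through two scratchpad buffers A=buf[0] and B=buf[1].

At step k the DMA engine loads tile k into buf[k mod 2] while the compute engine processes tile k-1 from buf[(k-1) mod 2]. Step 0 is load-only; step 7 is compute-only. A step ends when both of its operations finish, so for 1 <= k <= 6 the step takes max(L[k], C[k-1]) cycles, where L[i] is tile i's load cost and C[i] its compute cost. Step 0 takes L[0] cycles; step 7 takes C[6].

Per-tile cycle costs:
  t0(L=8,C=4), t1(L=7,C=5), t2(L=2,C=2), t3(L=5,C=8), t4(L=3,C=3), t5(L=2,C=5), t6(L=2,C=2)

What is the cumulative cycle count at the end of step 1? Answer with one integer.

end_cycle[1] = 15

[0] DMA t0→A (8c) ∥ CU idle ⇒ 8c, clock 8
[1] DMA t1→B (7c) ∥ CU A:t0 (4c) ⇒ 7c, clock 15
[2] DMA t2→A (2c) ∥ CU B:t1 (5c) ⇒ 5c, clock 20
[3] DMA t3→B (5c) ∥ CU A:t2 (2c) ⇒ 5c, clock 25
[4] DMA t4→A (3c) ∥ CU B:t3 (8c) ⇒ 8c, clock 33
[5] DMA t5→B (2c) ∥ CU A:t4 (3c) ⇒ 3c, clock 36
[6] DMA t6→A (2c) ∥ CU B:t5 (5c) ⇒ 5c, clock 41
[7] DMA idle ∥ CU A:t6 (2c) ⇒ 2c, clock 43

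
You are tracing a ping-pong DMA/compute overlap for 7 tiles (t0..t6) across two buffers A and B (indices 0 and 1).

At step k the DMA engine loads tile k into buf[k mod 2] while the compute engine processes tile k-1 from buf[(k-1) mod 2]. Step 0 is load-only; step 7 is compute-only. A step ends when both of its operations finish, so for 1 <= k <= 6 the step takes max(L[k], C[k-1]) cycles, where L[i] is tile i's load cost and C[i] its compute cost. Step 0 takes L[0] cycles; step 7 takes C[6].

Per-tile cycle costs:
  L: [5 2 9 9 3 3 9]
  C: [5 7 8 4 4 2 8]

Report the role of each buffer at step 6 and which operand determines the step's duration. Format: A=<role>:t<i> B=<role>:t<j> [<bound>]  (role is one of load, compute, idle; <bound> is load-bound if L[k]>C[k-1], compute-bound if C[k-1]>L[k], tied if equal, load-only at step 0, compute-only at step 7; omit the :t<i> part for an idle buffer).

step 6: A=load:t6 B=compute:t5 [load-bound]

  0. 5=5c; end=5; A:t0 B:-
  1. max(2,5)=5c; end=10; A:t0 B:t1
  2. max(9,7)=9c; end=19; A:t2 B:t1
  3. max(9,8)=9c; end=28; A:t2 B:t3
  4. max(3,4)=4c; end=32; A:t4 B:t3
  5. max(3,4)=4c; end=36; A:t4 B:t5
  6. max(9,2)=9c; end=45; A:t6 B:t5
  7. 8=8c; end=53; A:t6 B:t5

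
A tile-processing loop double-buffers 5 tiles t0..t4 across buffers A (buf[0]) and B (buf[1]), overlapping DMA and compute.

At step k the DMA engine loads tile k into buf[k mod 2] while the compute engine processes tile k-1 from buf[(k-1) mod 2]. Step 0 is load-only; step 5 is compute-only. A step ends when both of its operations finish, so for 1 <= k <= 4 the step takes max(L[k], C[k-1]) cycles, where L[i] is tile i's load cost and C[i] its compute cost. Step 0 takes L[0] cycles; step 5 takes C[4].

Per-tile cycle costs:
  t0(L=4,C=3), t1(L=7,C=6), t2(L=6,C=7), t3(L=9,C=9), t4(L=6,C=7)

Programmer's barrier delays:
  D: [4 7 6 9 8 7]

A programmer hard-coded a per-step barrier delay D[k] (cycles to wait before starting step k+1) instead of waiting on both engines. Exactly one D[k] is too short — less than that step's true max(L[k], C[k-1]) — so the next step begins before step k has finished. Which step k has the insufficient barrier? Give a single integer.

hazard at step 4

step 0: need L[0]=4 = 4; D[0]=4 ok
step 1: need max(L[1]=7,C[0]=3) = 7; D[1]=7 ok
step 2: need max(L[2]=6,C[1]=6) = 6; D[2]=6 ok
step 3: need max(L[3]=9,C[2]=7) = 9; D[3]=9 ok
step 4: need max(L[4]=6,C[3]=9) = 9; D[4]=8 SHORT
step 5: need C[4]=7 = 7; D[5]=7 ok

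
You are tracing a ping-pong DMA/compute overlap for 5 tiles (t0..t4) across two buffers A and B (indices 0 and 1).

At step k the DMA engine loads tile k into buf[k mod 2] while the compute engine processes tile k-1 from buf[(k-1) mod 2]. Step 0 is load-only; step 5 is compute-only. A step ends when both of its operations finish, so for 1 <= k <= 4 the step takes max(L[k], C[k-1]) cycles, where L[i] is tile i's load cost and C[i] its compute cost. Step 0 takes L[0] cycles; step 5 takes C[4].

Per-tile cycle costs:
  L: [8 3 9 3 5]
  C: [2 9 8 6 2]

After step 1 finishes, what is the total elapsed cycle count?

[0] DMA t0→A (8c) ∥ CU idle ⇒ 8c, clock 8
[1] DMA t1→B (3c) ∥ CU A:t0 (2c) ⇒ 3c, clock 11
[2] DMA t2→A (9c) ∥ CU B:t1 (9c) ⇒ 9c, clock 20
[3] DMA t3→B (3c) ∥ CU A:t2 (8c) ⇒ 8c, clock 28
[4] DMA t4→A (5c) ∥ CU B:t3 (6c) ⇒ 6c, clock 34
[5] DMA idle ∥ CU A:t4 (2c) ⇒ 2c, clock 36

end_cycle[1] = 11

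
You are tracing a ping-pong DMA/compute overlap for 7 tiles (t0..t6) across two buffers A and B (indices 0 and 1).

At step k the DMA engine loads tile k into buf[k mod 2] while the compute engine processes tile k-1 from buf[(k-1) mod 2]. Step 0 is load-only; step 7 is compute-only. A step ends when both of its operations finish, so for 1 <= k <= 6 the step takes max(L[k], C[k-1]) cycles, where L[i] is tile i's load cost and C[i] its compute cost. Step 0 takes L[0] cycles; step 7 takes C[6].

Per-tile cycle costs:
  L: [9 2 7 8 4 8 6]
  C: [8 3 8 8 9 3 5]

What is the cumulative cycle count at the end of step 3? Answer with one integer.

end_cycle[3] = 32

  0. 9=9c; end=9; A:t0 B:-
  1. max(2,8)=8c; end=17; A:t0 B:t1
  2. max(7,3)=7c; end=24; A:t2 B:t1
  3. max(8,8)=8c; end=32; A:t2 B:t3
  4. max(4,8)=8c; end=40; A:t4 B:t3
  5. max(8,9)=9c; end=49; A:t4 B:t5
  6. max(6,3)=6c; end=55; A:t6 B:t5
  7. 5=5c; end=60; A:t6 B:t5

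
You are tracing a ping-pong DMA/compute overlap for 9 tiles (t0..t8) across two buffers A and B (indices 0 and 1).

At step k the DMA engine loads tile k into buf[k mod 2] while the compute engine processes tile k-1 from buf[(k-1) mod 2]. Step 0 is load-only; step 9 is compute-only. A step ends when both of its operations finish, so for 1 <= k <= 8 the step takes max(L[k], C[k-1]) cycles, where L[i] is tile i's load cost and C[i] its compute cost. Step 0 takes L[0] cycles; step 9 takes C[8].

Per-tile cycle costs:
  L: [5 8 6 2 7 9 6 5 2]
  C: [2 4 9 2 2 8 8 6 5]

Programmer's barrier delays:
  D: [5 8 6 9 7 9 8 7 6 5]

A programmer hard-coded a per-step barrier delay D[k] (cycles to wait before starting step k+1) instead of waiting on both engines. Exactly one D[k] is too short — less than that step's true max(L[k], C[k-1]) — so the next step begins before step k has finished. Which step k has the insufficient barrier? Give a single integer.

hazard at step 7

[0] required=L[0]=5=5 vs D=5 ok
[1] required=max(L[1]=8,C[0]=2)=8 vs D=8 ok
[2] required=max(L[2]=6,C[1]=4)=6 vs D=6 ok
[3] required=max(L[3]=2,C[2]=9)=9 vs D=9 ok
[4] required=max(L[4]=7,C[3]=2)=7 vs D=7 ok
[5] required=max(L[5]=9,C[4]=2)=9 vs D=9 ok
[6] required=max(L[6]=6,C[5]=8)=8 vs D=8 ok
[7] required=max(L[7]=5,C[6]=8)=8 vs D=7 SHORT
[8] required=max(L[8]=2,C[7]=6)=6 vs D=6 ok
[9] required=C[8]=5=5 vs D=5 ok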